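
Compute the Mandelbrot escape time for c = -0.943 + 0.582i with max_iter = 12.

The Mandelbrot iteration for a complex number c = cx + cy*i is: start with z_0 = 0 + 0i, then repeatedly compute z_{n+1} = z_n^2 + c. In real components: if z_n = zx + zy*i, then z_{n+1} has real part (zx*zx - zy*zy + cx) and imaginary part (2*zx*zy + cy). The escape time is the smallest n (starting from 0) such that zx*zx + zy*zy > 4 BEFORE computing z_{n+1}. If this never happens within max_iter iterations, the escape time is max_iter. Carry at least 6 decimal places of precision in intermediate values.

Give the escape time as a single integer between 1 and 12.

Answer: 5

Derivation:
z_0 = 0 + 0i, c = -0.9430 + 0.5820i
Iter 1: z = -0.9430 + 0.5820i, |z|^2 = 1.2280
Iter 2: z = -0.3925 + -0.5157i, |z|^2 = 0.4199
Iter 3: z = -1.0549 + 0.9868i, |z|^2 = 2.0864
Iter 4: z = -0.8040 + -1.4998i, |z|^2 = 2.8957
Iter 5: z = -2.5460 + 2.9936i, |z|^2 = 15.4436
Escaped at iteration 5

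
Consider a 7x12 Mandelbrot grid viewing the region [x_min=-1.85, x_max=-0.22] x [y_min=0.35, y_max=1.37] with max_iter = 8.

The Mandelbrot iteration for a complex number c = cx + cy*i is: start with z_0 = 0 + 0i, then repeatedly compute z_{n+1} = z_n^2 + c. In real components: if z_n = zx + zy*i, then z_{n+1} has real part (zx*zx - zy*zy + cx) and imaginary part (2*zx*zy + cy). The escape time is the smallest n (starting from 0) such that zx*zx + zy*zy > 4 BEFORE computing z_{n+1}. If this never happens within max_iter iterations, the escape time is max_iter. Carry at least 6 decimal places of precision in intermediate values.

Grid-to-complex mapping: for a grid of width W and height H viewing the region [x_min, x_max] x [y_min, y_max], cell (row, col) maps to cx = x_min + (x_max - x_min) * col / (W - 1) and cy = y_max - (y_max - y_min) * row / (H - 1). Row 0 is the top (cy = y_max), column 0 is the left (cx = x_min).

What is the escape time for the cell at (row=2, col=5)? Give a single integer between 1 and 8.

z_0 = 0 + 0i, c = -0.4917 + 1.1845i
Iter 1: z = -0.4917 + 1.1845i, |z|^2 = 1.6449
Iter 2: z = -1.6531 + 0.0197i, |z|^2 = 2.7331
Iter 3: z = 2.2406 + 1.1193i, |z|^2 = 6.2731
Escaped at iteration 3

Answer: 3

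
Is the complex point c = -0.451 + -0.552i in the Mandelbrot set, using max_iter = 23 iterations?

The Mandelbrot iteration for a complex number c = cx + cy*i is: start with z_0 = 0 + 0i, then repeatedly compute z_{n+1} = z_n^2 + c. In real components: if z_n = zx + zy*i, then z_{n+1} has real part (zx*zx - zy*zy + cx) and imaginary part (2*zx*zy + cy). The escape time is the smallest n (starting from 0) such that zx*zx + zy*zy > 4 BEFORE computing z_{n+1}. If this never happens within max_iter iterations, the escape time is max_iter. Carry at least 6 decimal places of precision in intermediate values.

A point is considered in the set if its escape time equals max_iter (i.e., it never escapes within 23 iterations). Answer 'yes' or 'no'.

Answer: yes

Derivation:
z_0 = 0 + 0i, c = -0.4510 + -0.5520i
Iter 1: z = -0.4510 + -0.5520i, |z|^2 = 0.5081
Iter 2: z = -0.5523 + -0.0541i, |z|^2 = 0.3080
Iter 3: z = -0.1489 + -0.4922i, |z|^2 = 0.2645
Iter 4: z = -0.6711 + -0.4054i, |z|^2 = 0.6148
Iter 5: z = -0.1649 + -0.0078i, |z|^2 = 0.0273
Iter 6: z = -0.4239 + -0.5494i, |z|^2 = 0.4815
Iter 7: z = -0.5732 + -0.0862i, |z|^2 = 0.3360
Iter 8: z = -0.1299 + -0.4531i, |z|^2 = 0.2222
Iter 9: z = -0.6395 + -0.4343i, |z|^2 = 0.5975
Iter 10: z = -0.2307 + 0.0034i, |z|^2 = 0.0532
Iter 11: z = -0.3978 + -0.5536i, |z|^2 = 0.4647
Iter 12: z = -0.5992 + -0.1116i, |z|^2 = 0.3715
Iter 13: z = -0.1044 + -0.4183i, |z|^2 = 0.1858
Iter 14: z = -0.6151 + -0.4647i, |z|^2 = 0.5942
Iter 15: z = -0.2886 + 0.0196i, |z|^2 = 0.0837
Iter 16: z = -0.3681 + -0.5633i, |z|^2 = 0.4528
Iter 17: z = -0.6329 + -0.1373i, |z|^2 = 0.4194
Iter 18: z = -0.0693 + -0.3782i, |z|^2 = 0.1478
Iter 19: z = -0.5892 + -0.4995i, |z|^2 = 0.5967
Iter 20: z = -0.3534 + 0.0367i, |z|^2 = 0.1262
Iter 21: z = -0.3275 + -0.5779i, |z|^2 = 0.4412
Iter 22: z = -0.6778 + -0.1735i, |z|^2 = 0.4895
Did not escape in 23 iterations → in set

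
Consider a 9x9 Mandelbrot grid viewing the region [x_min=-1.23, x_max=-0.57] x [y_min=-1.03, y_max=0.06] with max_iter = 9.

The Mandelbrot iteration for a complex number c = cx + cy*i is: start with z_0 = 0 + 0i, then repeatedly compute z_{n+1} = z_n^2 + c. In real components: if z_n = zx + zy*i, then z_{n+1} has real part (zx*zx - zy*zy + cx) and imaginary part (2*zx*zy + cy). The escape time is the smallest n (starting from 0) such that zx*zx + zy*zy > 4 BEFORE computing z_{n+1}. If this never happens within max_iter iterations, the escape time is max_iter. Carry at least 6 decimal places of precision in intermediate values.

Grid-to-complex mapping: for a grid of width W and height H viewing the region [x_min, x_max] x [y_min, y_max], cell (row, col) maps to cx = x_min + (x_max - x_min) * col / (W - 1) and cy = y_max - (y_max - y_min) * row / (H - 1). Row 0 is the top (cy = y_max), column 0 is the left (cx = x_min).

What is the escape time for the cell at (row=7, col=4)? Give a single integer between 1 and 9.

z_0 = 0 + 0i, c = -0.9000 + -0.8938i
Iter 1: z = -0.9000 + -0.8938i, |z|^2 = 1.6088
Iter 2: z = -0.8888 + 0.7150i, |z|^2 = 1.3012
Iter 3: z = -0.6213 + -2.1647i, |z|^2 = 5.0720
Escaped at iteration 3

Answer: 3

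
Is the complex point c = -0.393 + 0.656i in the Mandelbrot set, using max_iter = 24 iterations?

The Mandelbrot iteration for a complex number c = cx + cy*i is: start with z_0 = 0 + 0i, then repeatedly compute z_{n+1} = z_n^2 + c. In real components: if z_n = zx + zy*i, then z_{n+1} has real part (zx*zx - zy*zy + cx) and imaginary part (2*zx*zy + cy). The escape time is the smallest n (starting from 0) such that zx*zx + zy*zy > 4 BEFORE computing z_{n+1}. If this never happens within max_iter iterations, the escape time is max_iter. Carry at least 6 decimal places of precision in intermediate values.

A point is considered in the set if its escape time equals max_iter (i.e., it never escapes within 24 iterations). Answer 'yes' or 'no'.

Answer: no

Derivation:
z_0 = 0 + 0i, c = -0.3930 + 0.6560i
Iter 1: z = -0.3930 + 0.6560i, |z|^2 = 0.5848
Iter 2: z = -0.6689 + 0.1404i, |z|^2 = 0.4671
Iter 3: z = 0.0347 + 0.4682i, |z|^2 = 0.2204
Iter 4: z = -0.6110 + 0.6885i, |z|^2 = 0.8474
Iter 5: z = -0.4937 + -0.1853i, |z|^2 = 0.2781
Iter 6: z = -0.1836 + 0.8390i, |z|^2 = 0.7377
Iter 7: z = -1.0632 + 0.3479i, |z|^2 = 1.2515
Iter 8: z = 0.6164 + -0.0838i, |z|^2 = 0.3870
Iter 9: z = -0.0200 + 0.5527i, |z|^2 = 0.3059
Iter 10: z = -0.6981 + 0.6338i, |z|^2 = 0.8891
Iter 11: z = -0.3074 + -0.2290i, |z|^2 = 0.1469
Iter 12: z = -0.3509 + 0.7968i, |z|^2 = 0.7580
Iter 13: z = -0.9047 + 0.0968i, |z|^2 = 0.8279
Iter 14: z = 0.4161 + 0.4809i, |z|^2 = 0.4045
Iter 15: z = -0.4511 + 1.0563i, |z|^2 = 1.3192
Iter 16: z = -1.3052 + -0.2970i, |z|^2 = 1.7917
Iter 17: z = 1.2223 + 1.4312i, |z|^2 = 3.5424
Iter 18: z = -0.9473 + 4.1547i, |z|^2 = 18.1591
Escaped at iteration 18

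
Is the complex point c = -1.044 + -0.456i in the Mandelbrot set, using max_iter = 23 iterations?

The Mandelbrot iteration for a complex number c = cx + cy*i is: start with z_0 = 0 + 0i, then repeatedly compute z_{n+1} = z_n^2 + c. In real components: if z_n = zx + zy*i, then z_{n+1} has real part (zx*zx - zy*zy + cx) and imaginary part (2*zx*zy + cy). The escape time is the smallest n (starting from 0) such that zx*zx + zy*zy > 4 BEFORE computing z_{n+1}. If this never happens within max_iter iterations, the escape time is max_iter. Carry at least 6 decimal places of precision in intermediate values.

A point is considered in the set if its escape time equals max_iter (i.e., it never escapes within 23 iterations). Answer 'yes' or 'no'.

Answer: no

Derivation:
z_0 = 0 + 0i, c = -1.0440 + -0.4560i
Iter 1: z = -1.0440 + -0.4560i, |z|^2 = 1.2979
Iter 2: z = -0.1620 + 0.4961i, |z|^2 = 0.2724
Iter 3: z = -1.2639 + -0.6167i, |z|^2 = 1.9778
Iter 4: z = 0.1731 + 1.1030i, |z|^2 = 1.2466
Iter 5: z = -2.2307 + -0.0742i, |z|^2 = 4.9814
Escaped at iteration 5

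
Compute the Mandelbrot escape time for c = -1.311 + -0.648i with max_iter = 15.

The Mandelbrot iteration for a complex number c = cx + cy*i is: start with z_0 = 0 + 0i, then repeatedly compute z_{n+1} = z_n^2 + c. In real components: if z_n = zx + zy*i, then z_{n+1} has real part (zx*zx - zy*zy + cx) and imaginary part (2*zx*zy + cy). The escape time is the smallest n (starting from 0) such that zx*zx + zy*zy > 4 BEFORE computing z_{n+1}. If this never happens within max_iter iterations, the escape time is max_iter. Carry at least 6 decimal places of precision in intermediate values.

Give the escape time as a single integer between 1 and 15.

z_0 = 0 + 0i, c = -1.3110 + -0.6480i
Iter 1: z = -1.3110 + -0.6480i, |z|^2 = 2.1386
Iter 2: z = -0.0122 + 1.0511i, |z|^2 = 1.1049
Iter 3: z = -2.4156 + -0.6736i, |z|^2 = 6.2887
Escaped at iteration 3

Answer: 3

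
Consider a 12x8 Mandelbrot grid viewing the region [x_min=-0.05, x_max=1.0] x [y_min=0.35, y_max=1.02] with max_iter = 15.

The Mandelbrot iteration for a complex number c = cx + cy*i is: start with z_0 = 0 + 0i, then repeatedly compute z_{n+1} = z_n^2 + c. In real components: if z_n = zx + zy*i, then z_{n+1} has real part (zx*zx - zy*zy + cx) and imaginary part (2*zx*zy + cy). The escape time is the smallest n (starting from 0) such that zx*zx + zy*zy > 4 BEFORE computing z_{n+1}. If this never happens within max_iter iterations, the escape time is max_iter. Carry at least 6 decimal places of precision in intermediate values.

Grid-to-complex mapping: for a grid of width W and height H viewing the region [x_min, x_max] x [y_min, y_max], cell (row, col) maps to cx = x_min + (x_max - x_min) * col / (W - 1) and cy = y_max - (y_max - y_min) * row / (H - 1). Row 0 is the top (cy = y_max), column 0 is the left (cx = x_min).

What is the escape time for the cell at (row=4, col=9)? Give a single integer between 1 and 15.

Answer: 3

Derivation:
z_0 = 0 + 0i, c = 0.8091 + 0.6371i
Iter 1: z = 0.8091 + 0.6371i, |z|^2 = 1.0606
Iter 2: z = 1.0578 + 1.6682i, |z|^2 = 3.9016
Iter 3: z = -0.8548 + 4.1662i, |z|^2 = 18.0878
Escaped at iteration 3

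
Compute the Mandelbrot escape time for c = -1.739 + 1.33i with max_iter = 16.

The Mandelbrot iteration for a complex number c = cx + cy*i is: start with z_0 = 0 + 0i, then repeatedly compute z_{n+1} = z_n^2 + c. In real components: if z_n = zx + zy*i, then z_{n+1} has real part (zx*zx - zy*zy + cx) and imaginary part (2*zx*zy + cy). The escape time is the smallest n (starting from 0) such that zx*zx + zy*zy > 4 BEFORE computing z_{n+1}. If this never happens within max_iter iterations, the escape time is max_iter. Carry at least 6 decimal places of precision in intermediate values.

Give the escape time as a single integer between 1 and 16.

z_0 = 0 + 0i, c = -1.7390 + 1.3300i
Iter 1: z = -1.7390 + 1.3300i, |z|^2 = 4.7930
Escaped at iteration 1

Answer: 1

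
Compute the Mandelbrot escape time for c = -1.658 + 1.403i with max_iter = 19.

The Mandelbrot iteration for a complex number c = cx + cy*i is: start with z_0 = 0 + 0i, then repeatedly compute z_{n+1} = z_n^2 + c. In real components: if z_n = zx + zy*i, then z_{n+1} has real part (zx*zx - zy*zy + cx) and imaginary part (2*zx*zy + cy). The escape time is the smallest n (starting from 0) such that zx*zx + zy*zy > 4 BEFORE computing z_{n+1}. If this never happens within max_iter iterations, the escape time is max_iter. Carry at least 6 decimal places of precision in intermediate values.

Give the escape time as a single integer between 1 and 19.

Answer: 1

Derivation:
z_0 = 0 + 0i, c = -1.6580 + 1.4030i
Iter 1: z = -1.6580 + 1.4030i, |z|^2 = 4.7174
Escaped at iteration 1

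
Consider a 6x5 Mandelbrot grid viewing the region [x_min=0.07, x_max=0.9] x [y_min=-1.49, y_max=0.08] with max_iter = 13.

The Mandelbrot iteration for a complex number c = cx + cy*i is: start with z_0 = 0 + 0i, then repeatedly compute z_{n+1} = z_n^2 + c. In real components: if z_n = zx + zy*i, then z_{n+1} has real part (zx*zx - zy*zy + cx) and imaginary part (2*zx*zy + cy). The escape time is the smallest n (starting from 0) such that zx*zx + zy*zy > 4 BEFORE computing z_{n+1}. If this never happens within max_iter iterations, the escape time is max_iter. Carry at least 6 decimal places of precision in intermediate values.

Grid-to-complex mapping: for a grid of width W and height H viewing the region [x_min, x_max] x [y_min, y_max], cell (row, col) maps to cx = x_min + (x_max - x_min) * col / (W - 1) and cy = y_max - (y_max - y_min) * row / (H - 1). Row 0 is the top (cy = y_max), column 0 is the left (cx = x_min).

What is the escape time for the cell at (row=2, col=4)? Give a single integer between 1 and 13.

z_0 = 0 + 0i, c = 0.7340 + -0.7050i
Iter 1: z = 0.7340 + -0.7050i, |z|^2 = 1.0358
Iter 2: z = 0.7757 + -1.7399i, |z|^2 = 3.6291
Iter 3: z = -1.6916 + -3.4045i, |z|^2 = 14.4519
Escaped at iteration 3

Answer: 3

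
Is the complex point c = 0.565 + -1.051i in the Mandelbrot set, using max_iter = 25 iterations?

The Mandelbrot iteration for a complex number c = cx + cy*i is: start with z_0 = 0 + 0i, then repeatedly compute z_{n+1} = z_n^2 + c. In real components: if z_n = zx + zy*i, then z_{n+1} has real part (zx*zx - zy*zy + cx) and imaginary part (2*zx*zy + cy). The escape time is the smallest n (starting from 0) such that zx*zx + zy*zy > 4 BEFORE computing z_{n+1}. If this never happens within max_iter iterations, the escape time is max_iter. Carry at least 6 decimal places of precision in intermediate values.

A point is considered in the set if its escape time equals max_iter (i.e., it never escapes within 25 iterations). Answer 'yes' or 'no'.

z_0 = 0 + 0i, c = 0.5650 + -1.0510i
Iter 1: z = 0.5650 + -1.0510i, |z|^2 = 1.4238
Iter 2: z = -0.2204 + -2.2386i, |z|^2 = 5.0600
Escaped at iteration 2

Answer: no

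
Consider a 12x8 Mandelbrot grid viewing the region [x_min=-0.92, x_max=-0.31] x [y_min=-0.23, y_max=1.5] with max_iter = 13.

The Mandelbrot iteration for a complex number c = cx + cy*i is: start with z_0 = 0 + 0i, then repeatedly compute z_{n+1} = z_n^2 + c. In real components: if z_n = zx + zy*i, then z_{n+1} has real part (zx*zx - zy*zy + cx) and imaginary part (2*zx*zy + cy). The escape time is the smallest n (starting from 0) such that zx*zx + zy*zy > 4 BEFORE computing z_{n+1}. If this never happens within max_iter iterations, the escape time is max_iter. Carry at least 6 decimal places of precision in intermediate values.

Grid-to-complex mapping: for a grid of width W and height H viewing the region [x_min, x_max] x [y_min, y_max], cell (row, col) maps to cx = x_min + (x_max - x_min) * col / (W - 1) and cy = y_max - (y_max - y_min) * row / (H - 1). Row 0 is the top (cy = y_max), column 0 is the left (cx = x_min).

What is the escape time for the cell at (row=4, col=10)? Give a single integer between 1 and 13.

Answer: 13

Derivation:
z_0 = 0 + 0i, c = -0.3655 + 0.5114i
Iter 1: z = -0.3655 + 0.5114i, |z|^2 = 0.3951
Iter 2: z = -0.4935 + 0.1376i, |z|^2 = 0.2624
Iter 3: z = -0.1409 + 0.3756i, |z|^2 = 0.1609
Iter 4: z = -0.4867 + 0.4056i, |z|^2 = 0.4014
Iter 5: z = -0.2931 + 0.1166i, |z|^2 = 0.0995
Iter 6: z = -0.2932 + 0.4431i, |z|^2 = 0.2822
Iter 7: z = -0.4758 + 0.2517i, |z|^2 = 0.2897
Iter 8: z = -0.2024 + 0.2719i, |z|^2 = 0.1149
Iter 9: z = -0.3984 + 0.4014i, |z|^2 = 0.3198
Iter 10: z = -0.3678 + 0.1916i, |z|^2 = 0.1720
Iter 11: z = -0.2669 + 0.3705i, |z|^2 = 0.2085
Iter 12: z = -0.4315 + 0.3137i, |z|^2 = 0.2846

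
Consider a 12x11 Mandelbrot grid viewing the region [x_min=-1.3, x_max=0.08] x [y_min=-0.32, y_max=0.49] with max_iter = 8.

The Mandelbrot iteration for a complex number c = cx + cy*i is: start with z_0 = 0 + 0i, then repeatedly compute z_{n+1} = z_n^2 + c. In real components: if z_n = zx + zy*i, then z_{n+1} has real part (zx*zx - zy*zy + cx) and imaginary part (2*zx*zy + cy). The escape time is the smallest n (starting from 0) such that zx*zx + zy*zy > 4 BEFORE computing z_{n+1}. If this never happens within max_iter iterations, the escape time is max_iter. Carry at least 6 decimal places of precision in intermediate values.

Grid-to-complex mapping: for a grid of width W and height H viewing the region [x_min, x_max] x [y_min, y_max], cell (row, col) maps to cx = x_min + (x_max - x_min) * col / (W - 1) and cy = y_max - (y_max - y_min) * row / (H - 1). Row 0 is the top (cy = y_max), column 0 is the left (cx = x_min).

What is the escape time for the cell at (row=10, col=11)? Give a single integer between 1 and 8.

z_0 = 0 + 0i, c = 0.0800 + -0.3200i
Iter 1: z = 0.0800 + -0.3200i, |z|^2 = 0.1088
Iter 2: z = -0.0160 + -0.3712i, |z|^2 = 0.1380
Iter 3: z = -0.0575 + -0.3081i, |z|^2 = 0.0982
Iter 4: z = -0.0116 + -0.2845i, |z|^2 = 0.0811
Iter 5: z = -0.0008 + -0.3134i, |z|^2 = 0.0982
Iter 6: z = -0.0182 + -0.3195i, |z|^2 = 0.1024
Iter 7: z = -0.0217 + -0.3084i, |z|^2 = 0.0956

Answer: 8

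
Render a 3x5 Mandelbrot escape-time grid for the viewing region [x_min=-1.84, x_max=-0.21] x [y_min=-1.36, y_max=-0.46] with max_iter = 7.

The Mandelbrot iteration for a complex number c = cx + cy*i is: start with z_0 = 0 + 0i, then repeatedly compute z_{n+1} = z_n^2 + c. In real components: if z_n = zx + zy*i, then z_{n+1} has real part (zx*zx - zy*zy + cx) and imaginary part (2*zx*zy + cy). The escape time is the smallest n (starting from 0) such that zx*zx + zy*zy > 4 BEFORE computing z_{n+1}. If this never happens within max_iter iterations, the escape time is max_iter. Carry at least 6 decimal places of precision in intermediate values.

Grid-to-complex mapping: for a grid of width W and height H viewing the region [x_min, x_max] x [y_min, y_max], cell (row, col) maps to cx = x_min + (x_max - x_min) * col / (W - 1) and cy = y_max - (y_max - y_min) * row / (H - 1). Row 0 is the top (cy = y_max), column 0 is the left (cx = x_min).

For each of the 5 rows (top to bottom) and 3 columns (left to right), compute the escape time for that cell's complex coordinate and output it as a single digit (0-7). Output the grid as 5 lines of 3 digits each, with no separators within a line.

Answer: 357
247
137
135
122

Derivation:
(row=0, col=0): c = -1.8400 + -0.4600i → escape time 3
(row=0, col=1): c = -1.0250 + -0.4600i → escape time 5
(row=0, col=2): c = -0.2100 + -0.4600i → escape time 7
(row=1, col=0): c = -1.8400 + -0.6850i → escape time 2
(row=1, col=1): c = -1.0250 + -0.6850i → escape time 4
(row=1, col=2): c = -0.2100 + -0.6850i → escape time 7
(row=2, col=0): c = -1.8400 + -0.9100i → escape time 1
(row=2, col=1): c = -1.0250 + -0.9100i → escape time 3
(row=2, col=2): c = -0.2100 + -0.9100i → escape time 7
(row=3, col=0): c = -1.8400 + -1.1350i → escape time 1
(row=3, col=1): c = -1.0250 + -1.1350i → escape time 3
(row=3, col=2): c = -0.2100 + -1.1350i → escape time 5
(row=4, col=0): c = -1.8400 + -1.3600i → escape time 1
(row=4, col=1): c = -1.0250 + -1.3600i → escape time 2
(row=4, col=2): c = -0.2100 + -1.3600i → escape time 2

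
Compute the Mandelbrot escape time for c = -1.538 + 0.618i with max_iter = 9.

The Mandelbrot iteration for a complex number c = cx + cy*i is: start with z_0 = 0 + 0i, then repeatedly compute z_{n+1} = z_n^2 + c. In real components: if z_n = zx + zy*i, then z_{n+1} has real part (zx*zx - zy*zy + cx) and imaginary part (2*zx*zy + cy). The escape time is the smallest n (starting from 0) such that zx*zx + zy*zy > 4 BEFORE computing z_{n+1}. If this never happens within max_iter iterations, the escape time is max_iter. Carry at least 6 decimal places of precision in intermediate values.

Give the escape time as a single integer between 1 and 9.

z_0 = 0 + 0i, c = -1.5380 + 0.6180i
Iter 1: z = -1.5380 + 0.6180i, |z|^2 = 2.7474
Iter 2: z = 0.4455 + -1.2830i, |z|^2 = 1.8445
Iter 3: z = -2.9855 + -0.5252i, |z|^2 = 9.1891
Escaped at iteration 3

Answer: 3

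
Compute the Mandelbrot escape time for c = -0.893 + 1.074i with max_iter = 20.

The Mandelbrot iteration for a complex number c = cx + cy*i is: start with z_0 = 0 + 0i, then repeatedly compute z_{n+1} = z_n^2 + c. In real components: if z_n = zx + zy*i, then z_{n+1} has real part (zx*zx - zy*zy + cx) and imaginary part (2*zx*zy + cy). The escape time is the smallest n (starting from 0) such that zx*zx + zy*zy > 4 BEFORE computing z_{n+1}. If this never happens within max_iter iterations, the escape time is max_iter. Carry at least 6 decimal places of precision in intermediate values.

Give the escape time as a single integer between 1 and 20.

Answer: 3

Derivation:
z_0 = 0 + 0i, c = -0.8930 + 1.0740i
Iter 1: z = -0.8930 + 1.0740i, |z|^2 = 1.9509
Iter 2: z = -1.2490 + -0.8442i, |z|^2 = 2.2727
Iter 3: z = -0.0455 + 3.1828i, |z|^2 = 10.1321
Escaped at iteration 3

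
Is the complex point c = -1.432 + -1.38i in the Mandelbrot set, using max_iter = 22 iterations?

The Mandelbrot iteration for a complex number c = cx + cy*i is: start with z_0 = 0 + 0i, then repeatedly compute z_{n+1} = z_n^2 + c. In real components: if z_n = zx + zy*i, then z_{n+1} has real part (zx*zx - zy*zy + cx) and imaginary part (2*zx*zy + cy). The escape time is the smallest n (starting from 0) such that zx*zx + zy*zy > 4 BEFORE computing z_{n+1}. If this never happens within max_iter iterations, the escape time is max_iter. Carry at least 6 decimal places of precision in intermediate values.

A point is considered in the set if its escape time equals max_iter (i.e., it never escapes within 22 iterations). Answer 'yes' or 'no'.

Answer: no

Derivation:
z_0 = 0 + 0i, c = -1.4320 + -1.3800i
Iter 1: z = -1.4320 + -1.3800i, |z|^2 = 3.9550
Iter 2: z = -1.2858 + 2.5723i, |z|^2 = 8.2701
Escaped at iteration 2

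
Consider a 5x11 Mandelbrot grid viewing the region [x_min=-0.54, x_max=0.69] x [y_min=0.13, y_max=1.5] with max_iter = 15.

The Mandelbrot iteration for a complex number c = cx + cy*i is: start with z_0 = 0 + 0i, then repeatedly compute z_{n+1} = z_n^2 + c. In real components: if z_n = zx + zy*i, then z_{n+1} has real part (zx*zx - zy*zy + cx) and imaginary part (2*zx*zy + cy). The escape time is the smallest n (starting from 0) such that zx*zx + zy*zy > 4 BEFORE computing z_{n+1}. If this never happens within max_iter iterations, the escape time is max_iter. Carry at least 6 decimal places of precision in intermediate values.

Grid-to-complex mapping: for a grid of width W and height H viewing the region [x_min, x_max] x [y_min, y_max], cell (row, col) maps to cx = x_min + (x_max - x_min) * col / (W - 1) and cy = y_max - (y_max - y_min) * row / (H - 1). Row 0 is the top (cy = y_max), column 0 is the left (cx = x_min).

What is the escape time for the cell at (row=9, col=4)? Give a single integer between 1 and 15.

z_0 = 0 + 0i, c = 0.6900 + 0.2670i
Iter 1: z = 0.6900 + 0.2670i, |z|^2 = 0.5474
Iter 2: z = 1.0948 + 0.6355i, |z|^2 = 1.6024
Iter 3: z = 1.4848 + 1.6584i, |z|^2 = 4.9550
Escaped at iteration 3

Answer: 3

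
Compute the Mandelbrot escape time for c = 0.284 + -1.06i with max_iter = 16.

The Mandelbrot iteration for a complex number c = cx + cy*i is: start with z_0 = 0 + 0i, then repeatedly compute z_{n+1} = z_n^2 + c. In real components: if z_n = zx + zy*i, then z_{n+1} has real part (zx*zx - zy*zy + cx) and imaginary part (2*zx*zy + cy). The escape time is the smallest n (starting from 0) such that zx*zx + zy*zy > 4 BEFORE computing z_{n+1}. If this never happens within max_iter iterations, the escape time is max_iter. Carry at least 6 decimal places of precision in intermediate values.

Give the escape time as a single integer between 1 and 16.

z_0 = 0 + 0i, c = 0.2840 + -1.0600i
Iter 1: z = 0.2840 + -1.0600i, |z|^2 = 1.2043
Iter 2: z = -0.7589 + -1.6621i, |z|^2 = 3.3385
Iter 3: z = -1.9025 + 1.4629i, |z|^2 = 5.7595
Escaped at iteration 3

Answer: 3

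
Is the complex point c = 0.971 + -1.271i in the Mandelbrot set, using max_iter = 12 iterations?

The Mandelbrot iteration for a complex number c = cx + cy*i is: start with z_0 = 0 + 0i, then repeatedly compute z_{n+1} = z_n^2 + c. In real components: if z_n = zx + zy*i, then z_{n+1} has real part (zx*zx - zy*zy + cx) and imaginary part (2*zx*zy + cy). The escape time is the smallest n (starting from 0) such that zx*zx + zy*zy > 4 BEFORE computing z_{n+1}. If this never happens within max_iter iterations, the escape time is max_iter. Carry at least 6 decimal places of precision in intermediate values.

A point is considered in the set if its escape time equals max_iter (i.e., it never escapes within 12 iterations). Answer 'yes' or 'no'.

Answer: no

Derivation:
z_0 = 0 + 0i, c = 0.9710 + -1.2710i
Iter 1: z = 0.9710 + -1.2710i, |z|^2 = 2.5583
Iter 2: z = 0.2984 + -3.7393i, |z|^2 = 14.0713
Escaped at iteration 2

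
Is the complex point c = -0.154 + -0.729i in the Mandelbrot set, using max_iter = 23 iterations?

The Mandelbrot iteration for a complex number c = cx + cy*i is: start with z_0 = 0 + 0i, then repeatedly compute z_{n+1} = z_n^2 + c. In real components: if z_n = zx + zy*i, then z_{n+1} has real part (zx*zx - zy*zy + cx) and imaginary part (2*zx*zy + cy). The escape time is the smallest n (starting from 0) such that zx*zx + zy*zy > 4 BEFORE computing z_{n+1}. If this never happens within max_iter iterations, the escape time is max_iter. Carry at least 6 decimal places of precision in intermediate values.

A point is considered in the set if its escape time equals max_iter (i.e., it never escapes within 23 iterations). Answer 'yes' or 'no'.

Answer: yes

Derivation:
z_0 = 0 + 0i, c = -0.1540 + -0.7290i
Iter 1: z = -0.1540 + -0.7290i, |z|^2 = 0.5552
Iter 2: z = -0.6617 + -0.5045i, |z|^2 = 0.6924
Iter 3: z = 0.0294 + -0.0614i, |z|^2 = 0.0046
Iter 4: z = -0.1569 + -0.7326i, |z|^2 = 0.5613
Iter 5: z = -0.6661 + -0.4991i, |z|^2 = 0.6928
Iter 6: z = 0.0406 + -0.0641i, |z|^2 = 0.0058
Iter 7: z = -0.1565 + -0.7342i, |z|^2 = 0.5635
Iter 8: z = -0.6686 + -0.4993i, |z|^2 = 0.6962
Iter 9: z = 0.0437 + -0.0614i, |z|^2 = 0.0057
Iter 10: z = -0.1559 + -0.7344i, |z|^2 = 0.5636
Iter 11: z = -0.6690 + -0.5001i, |z|^2 = 0.6977
Iter 12: z = 0.0435 + -0.0599i, |z|^2 = 0.0055
Iter 13: z = -0.1557 + -0.7342i, |z|^2 = 0.5633
Iter 14: z = -0.6688 + -0.5004i, |z|^2 = 0.6977
Iter 15: z = 0.0429 + -0.0597i, |z|^2 = 0.0054
Iter 16: z = -0.1557 + -0.7341i, |z|^2 = 0.5632
Iter 17: z = -0.6687 + -0.5004i, |z|^2 = 0.6975
Iter 18: z = 0.0428 + -0.0598i, |z|^2 = 0.0054
Iter 19: z = -0.1557 + -0.7341i, |z|^2 = 0.5632
Iter 20: z = -0.6687 + -0.5003i, |z|^2 = 0.6974
Iter 21: z = 0.0428 + -0.0599i, |z|^2 = 0.0054
Iter 22: z = -0.1558 + -0.7341i, |z|^2 = 0.5632
Did not escape in 23 iterations → in set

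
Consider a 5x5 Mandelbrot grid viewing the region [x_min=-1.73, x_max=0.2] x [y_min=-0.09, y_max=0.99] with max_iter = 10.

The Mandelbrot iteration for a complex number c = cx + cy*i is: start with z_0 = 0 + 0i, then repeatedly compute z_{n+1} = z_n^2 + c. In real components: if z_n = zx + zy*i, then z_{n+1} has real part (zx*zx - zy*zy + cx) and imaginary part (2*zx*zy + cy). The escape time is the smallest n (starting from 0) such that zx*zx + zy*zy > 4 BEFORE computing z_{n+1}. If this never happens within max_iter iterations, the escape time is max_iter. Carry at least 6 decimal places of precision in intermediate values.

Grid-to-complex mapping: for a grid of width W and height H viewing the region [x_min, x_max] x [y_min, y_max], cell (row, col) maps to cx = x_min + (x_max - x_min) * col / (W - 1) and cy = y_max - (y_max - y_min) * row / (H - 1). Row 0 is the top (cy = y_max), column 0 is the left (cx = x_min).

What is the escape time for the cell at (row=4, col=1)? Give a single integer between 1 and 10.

z_0 = 0 + 0i, c = -1.2475 + -0.0900i
Iter 1: z = -1.2475 + -0.0900i, |z|^2 = 1.5644
Iter 2: z = 0.3007 + 0.1346i, |z|^2 = 0.1085
Iter 3: z = -1.1752 + -0.0091i, |z|^2 = 1.3812
Iter 4: z = 0.1335 + -0.0686i, |z|^2 = 0.0225
Iter 5: z = -1.2344 + -0.1083i, |z|^2 = 1.5354
Iter 6: z = 0.2645 + 0.1774i, |z|^2 = 0.1014
Iter 7: z = -1.2090 + 0.0038i, |z|^2 = 1.4618
Iter 8: z = 0.2143 + -0.0993i, |z|^2 = 0.0558
Iter 9: z = -1.2114 + -0.1326i, |z|^2 = 1.4852

Answer: 10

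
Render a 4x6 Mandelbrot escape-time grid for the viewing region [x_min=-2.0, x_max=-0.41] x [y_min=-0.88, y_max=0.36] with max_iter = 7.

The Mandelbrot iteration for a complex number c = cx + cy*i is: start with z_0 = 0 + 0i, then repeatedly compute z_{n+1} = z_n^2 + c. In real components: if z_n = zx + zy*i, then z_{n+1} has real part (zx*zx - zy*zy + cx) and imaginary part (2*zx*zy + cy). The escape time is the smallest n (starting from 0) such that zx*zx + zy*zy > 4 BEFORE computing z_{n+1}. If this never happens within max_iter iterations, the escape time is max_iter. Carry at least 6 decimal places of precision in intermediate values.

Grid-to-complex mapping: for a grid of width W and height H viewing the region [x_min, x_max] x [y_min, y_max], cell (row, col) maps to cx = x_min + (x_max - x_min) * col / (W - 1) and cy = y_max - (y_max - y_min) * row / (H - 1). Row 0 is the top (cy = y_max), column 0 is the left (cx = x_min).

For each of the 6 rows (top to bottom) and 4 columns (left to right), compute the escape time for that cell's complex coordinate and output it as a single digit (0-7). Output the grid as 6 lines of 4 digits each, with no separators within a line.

(row=0, col=0): c = -2.0000 + 0.3600i → escape time 1
(row=0, col=1): c = -1.4700 + 0.3600i → escape time 4
(row=0, col=2): c = -0.9400 + 0.3600i → escape time 7
(row=0, col=3): c = -0.4100 + 0.3600i → escape time 7
(row=1, col=0): c = -2.0000 + 0.1120i → escape time 1
(row=1, col=1): c = -1.4700 + 0.1120i → escape time 7
(row=1, col=2): c = -0.9400 + 0.1120i → escape time 7
(row=1, col=3): c = -0.4100 + 0.1120i → escape time 7
(row=2, col=0): c = -2.0000 + -0.1360i → escape time 1
(row=2, col=1): c = -1.4700 + -0.1360i → escape time 7
(row=2, col=2): c = -0.9400 + -0.1360i → escape time 7
(row=2, col=3): c = -0.4100 + -0.1360i → escape time 7
(row=3, col=0): c = -2.0000 + -0.3840i → escape time 1
(row=3, col=1): c = -1.4700 + -0.3840i → escape time 4
(row=3, col=2): c = -0.9400 + -0.3840i → escape time 7
(row=3, col=3): c = -0.4100 + -0.3840i → escape time 7
(row=4, col=0): c = -2.0000 + -0.6320i → escape time 1
(row=4, col=1): c = -1.4700 + -0.6320i → escape time 3
(row=4, col=2): c = -0.9400 + -0.6320i → escape time 4
(row=4, col=3): c = -0.4100 + -0.6320i → escape time 7
(row=5, col=0): c = -2.0000 + -0.8800i → escape time 1
(row=5, col=1): c = -1.4700 + -0.8800i → escape time 3
(row=5, col=2): c = -0.9400 + -0.8800i → escape time 3
(row=5, col=3): c = -0.4100 + -0.8800i → escape time 5

Answer: 1477
1777
1777
1477
1347
1335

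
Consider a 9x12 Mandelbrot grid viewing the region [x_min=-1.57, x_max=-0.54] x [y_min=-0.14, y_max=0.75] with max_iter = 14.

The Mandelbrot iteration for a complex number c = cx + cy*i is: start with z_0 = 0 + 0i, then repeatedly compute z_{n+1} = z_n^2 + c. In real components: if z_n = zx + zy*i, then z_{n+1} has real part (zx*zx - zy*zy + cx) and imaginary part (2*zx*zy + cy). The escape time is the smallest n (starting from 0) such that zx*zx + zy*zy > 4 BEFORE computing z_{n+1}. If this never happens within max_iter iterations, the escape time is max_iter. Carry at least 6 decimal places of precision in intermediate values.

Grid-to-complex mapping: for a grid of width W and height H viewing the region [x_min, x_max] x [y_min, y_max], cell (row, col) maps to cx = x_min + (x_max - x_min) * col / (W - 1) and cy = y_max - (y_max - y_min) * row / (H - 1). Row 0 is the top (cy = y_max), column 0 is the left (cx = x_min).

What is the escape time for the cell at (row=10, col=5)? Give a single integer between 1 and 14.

z_0 = 0 + 0i, c = -0.9263 + -0.0591i
Iter 1: z = -0.9263 + -0.0591i, |z|^2 = 0.8614
Iter 2: z = -0.0718 + 0.0504i, |z|^2 = 0.0077
Iter 3: z = -0.9236 + -0.0663i, |z|^2 = 0.8575
Iter 4: z = -0.0776 + 0.0634i, |z|^2 = 0.0100
Iter 5: z = -0.9243 + -0.0689i, |z|^2 = 0.8590
Iter 6: z = -0.0767 + 0.0683i, |z|^2 = 0.0106
Iter 7: z = -0.9250 + -0.0696i, |z|^2 = 0.8605
Iter 8: z = -0.0754 + 0.0696i, |z|^2 = 0.0105
Iter 9: z = -0.9254 + -0.0696i, |z|^2 = 0.8612
Iter 10: z = -0.0747 + 0.0697i, |z|^2 = 0.0104
Iter 11: z = -0.9255 + -0.0695i, |z|^2 = 0.8614
Iter 12: z = -0.0745 + 0.0696i, |z|^2 = 0.0104
Iter 13: z = -0.9255 + -0.0695i, |z|^2 = 0.8615

Answer: 14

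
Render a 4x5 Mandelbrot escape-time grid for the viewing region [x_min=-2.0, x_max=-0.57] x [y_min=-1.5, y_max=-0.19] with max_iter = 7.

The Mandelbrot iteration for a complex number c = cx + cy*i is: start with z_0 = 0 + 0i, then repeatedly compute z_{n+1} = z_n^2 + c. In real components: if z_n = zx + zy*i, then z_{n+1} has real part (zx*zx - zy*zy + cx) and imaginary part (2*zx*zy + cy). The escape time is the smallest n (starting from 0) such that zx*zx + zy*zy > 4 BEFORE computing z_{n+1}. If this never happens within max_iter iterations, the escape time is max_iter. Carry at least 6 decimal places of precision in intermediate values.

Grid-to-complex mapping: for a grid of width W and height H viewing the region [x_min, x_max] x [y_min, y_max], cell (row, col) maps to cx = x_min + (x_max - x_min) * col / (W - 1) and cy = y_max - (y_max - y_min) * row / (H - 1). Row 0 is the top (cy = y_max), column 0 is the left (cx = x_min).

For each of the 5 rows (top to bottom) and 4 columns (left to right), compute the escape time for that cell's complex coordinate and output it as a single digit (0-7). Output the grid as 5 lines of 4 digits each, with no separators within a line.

Answer: 1577
1357
1334
1233
1122

Derivation:
(row=0, col=0): c = -2.0000 + -0.1900i → escape time 1
(row=0, col=1): c = -1.5233 + -0.1900i → escape time 5
(row=0, col=2): c = -1.0467 + -0.1900i → escape time 7
(row=0, col=3): c = -0.5700 + -0.1900i → escape time 7
(row=1, col=0): c = -2.0000 + -0.5175i → escape time 1
(row=1, col=1): c = -1.5233 + -0.5175i → escape time 3
(row=1, col=2): c = -1.0467 + -0.5175i → escape time 5
(row=1, col=3): c = -0.5700 + -0.5175i → escape time 7
(row=2, col=0): c = -2.0000 + -0.8450i → escape time 1
(row=2, col=1): c = -1.5233 + -0.8450i → escape time 3
(row=2, col=2): c = -1.0467 + -0.8450i → escape time 3
(row=2, col=3): c = -0.5700 + -0.8450i → escape time 4
(row=3, col=0): c = -2.0000 + -1.1725i → escape time 1
(row=3, col=1): c = -1.5233 + -1.1725i → escape time 2
(row=3, col=2): c = -1.0467 + -1.1725i → escape time 3
(row=3, col=3): c = -0.5700 + -1.1725i → escape time 3
(row=4, col=0): c = -2.0000 + -1.5000i → escape time 1
(row=4, col=1): c = -1.5233 + -1.5000i → escape time 1
(row=4, col=2): c = -1.0467 + -1.5000i → escape time 2
(row=4, col=3): c = -0.5700 + -1.5000i → escape time 2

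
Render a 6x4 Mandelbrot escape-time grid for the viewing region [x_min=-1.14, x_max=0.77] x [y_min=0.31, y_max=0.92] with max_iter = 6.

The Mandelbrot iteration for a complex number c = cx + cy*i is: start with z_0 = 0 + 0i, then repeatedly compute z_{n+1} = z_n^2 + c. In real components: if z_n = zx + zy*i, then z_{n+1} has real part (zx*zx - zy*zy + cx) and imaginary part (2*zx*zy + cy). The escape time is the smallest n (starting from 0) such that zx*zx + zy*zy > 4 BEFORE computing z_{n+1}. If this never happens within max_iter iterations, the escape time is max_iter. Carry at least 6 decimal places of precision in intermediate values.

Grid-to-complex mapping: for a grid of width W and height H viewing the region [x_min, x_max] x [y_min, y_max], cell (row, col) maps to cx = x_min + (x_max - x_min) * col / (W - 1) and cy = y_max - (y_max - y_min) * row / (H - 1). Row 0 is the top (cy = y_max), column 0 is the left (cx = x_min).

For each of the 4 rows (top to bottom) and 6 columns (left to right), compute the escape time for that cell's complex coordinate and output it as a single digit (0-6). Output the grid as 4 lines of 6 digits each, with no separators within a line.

Answer: 345632
346652
566663
666663

Derivation:
(row=0, col=0): c = -1.1400 + 0.9200i → escape time 3
(row=0, col=1): c = -0.7580 + 0.9200i → escape time 4
(row=0, col=2): c = -0.3760 + 0.9200i → escape time 5
(row=0, col=3): c = 0.0060 + 0.9200i → escape time 6
(row=0, col=4): c = 0.3880 + 0.9200i → escape time 3
(row=0, col=5): c = 0.7700 + 0.9200i → escape time 2
(row=1, col=0): c = -1.1400 + 0.7167i → escape time 3
(row=1, col=1): c = -0.7580 + 0.7167i → escape time 4
(row=1, col=2): c = -0.3760 + 0.7167i → escape time 6
(row=1, col=3): c = 0.0060 + 0.7167i → escape time 6
(row=1, col=4): c = 0.3880 + 0.7167i → escape time 5
(row=1, col=5): c = 0.7700 + 0.7167i → escape time 2
(row=2, col=0): c = -1.1400 + 0.5133i → escape time 5
(row=2, col=1): c = -0.7580 + 0.5133i → escape time 6
(row=2, col=2): c = -0.3760 + 0.5133i → escape time 6
(row=2, col=3): c = 0.0060 + 0.5133i → escape time 6
(row=2, col=4): c = 0.3880 + 0.5133i → escape time 6
(row=2, col=5): c = 0.7700 + 0.5133i → escape time 3
(row=3, col=0): c = -1.1400 + 0.3100i → escape time 6
(row=3, col=1): c = -0.7580 + 0.3100i → escape time 6
(row=3, col=2): c = -0.3760 + 0.3100i → escape time 6
(row=3, col=3): c = 0.0060 + 0.3100i → escape time 6
(row=3, col=4): c = 0.3880 + 0.3100i → escape time 6
(row=3, col=5): c = 0.7700 + 0.3100i → escape time 3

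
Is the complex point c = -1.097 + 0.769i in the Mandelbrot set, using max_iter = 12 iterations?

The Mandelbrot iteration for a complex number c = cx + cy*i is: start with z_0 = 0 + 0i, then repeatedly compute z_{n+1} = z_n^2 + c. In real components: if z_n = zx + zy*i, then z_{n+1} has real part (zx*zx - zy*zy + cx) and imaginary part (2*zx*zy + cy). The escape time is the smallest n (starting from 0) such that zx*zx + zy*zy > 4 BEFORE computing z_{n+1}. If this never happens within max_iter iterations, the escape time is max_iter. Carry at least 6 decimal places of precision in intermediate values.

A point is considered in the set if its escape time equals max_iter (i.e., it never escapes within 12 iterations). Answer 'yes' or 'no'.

z_0 = 0 + 0i, c = -1.0970 + 0.7690i
Iter 1: z = -1.0970 + 0.7690i, |z|^2 = 1.7948
Iter 2: z = -0.4850 + -0.9182i, |z|^2 = 1.0782
Iter 3: z = -1.7049 + 1.6596i, |z|^2 = 5.6608
Escaped at iteration 3

Answer: no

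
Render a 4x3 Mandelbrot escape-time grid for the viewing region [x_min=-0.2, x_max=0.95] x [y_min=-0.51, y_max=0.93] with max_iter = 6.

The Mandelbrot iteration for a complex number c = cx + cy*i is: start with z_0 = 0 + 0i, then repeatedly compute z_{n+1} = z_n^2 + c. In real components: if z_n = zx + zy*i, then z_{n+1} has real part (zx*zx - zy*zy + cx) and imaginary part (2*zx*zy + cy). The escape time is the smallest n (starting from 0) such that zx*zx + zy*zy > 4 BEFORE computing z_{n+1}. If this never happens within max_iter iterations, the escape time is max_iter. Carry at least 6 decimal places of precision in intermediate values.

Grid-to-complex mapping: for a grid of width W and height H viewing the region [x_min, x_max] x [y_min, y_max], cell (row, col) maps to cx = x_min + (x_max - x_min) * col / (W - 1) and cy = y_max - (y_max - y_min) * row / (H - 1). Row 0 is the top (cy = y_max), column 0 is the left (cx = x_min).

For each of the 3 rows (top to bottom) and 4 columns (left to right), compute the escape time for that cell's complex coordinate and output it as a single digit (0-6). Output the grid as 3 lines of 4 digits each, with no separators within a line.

Answer: 6432
6643
6642

Derivation:
(row=0, col=0): c = -0.2000 + 0.9300i → escape time 6
(row=0, col=1): c = 0.1833 + 0.9300i → escape time 4
(row=0, col=2): c = 0.5667 + 0.9300i → escape time 3
(row=0, col=3): c = 0.9500 + 0.9300i → escape time 2
(row=1, col=0): c = -0.2000 + 0.2100i → escape time 6
(row=1, col=1): c = 0.1833 + 0.2100i → escape time 6
(row=1, col=2): c = 0.5667 + 0.2100i → escape time 4
(row=1, col=3): c = 0.9500 + 0.2100i → escape time 3
(row=2, col=0): c = -0.2000 + -0.5100i → escape time 6
(row=2, col=1): c = 0.1833 + -0.5100i → escape time 6
(row=2, col=2): c = 0.5667 + -0.5100i → escape time 4
(row=2, col=3): c = 0.9500 + -0.5100i → escape time 2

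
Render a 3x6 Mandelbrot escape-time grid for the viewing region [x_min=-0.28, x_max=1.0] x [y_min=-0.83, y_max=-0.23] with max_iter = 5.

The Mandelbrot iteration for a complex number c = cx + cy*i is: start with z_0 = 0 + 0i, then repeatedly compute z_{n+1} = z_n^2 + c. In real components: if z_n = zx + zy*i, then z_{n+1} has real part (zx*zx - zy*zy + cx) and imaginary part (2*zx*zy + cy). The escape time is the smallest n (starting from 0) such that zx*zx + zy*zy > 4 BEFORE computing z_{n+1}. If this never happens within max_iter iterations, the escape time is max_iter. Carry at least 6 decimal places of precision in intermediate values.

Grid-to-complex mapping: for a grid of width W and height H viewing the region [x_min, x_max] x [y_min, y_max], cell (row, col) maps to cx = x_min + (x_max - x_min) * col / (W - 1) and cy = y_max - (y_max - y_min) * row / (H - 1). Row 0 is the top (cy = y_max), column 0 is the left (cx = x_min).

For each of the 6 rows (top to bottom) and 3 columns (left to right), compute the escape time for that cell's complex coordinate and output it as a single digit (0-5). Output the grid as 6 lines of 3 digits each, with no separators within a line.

Answer: 552
552
552
552
552
542

Derivation:
(row=0, col=0): c = -0.2800 + -0.2300i → escape time 5
(row=0, col=1): c = 0.3600 + -0.2300i → escape time 5
(row=0, col=2): c = 1.0000 + -0.2300i → escape time 2
(row=1, col=0): c = -0.2800 + -0.3500i → escape time 5
(row=1, col=1): c = 0.3600 + -0.3500i → escape time 5
(row=1, col=2): c = 1.0000 + -0.3500i → escape time 2
(row=2, col=0): c = -0.2800 + -0.4700i → escape time 5
(row=2, col=1): c = 0.3600 + -0.4700i → escape time 5
(row=2, col=2): c = 1.0000 + -0.4700i → escape time 2
(row=3, col=0): c = -0.2800 + -0.5900i → escape time 5
(row=3, col=1): c = 0.3600 + -0.5900i → escape time 5
(row=3, col=2): c = 1.0000 + -0.5900i → escape time 2
(row=4, col=0): c = -0.2800 + -0.7100i → escape time 5
(row=4, col=1): c = 0.3600 + -0.7100i → escape time 5
(row=4, col=2): c = 1.0000 + -0.7100i → escape time 2
(row=5, col=0): c = -0.2800 + -0.8300i → escape time 5
(row=5, col=1): c = 0.3600 + -0.8300i → escape time 4
(row=5, col=2): c = 1.0000 + -0.8300i → escape time 2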